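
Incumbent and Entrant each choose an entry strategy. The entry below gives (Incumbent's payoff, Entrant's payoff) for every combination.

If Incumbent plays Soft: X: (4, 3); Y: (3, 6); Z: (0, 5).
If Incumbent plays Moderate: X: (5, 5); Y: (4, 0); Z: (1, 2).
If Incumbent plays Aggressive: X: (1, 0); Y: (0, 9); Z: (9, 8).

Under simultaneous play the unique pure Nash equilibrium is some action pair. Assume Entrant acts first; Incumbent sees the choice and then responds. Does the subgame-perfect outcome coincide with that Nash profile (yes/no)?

Solve by backward induction (Entrant leads).
- X: Incumbent compares 4, 5, 1 and picks Moderate; Entrant would get 5.
- Y: Incumbent compares 3, 4, 0 and picks Moderate; Entrant would get 0.
- Z: Incumbent compares 0, 1, 9 and picks Aggressive; Entrant would get 8.
Entrant's induced payoffs are 5, 0, 8, so Entrant commits to Z. Subgame-perfect outcome: (Aggressive, Z) with payoffs (9, 8).
For the simultaneous game, intersect best replies.
Incumbent's best replies: X→Moderate; Y→Moderate; Z→Aggressive.
Entrant's best replies: Soft→Y; Moderate→X; Aggressive→Y.
Only (Moderate, X) has each player best-responding; Nash payoffs (5, 5).
Sequential outcome (Aggressive, Z) differs from the Nash profile (Moderate, X).

no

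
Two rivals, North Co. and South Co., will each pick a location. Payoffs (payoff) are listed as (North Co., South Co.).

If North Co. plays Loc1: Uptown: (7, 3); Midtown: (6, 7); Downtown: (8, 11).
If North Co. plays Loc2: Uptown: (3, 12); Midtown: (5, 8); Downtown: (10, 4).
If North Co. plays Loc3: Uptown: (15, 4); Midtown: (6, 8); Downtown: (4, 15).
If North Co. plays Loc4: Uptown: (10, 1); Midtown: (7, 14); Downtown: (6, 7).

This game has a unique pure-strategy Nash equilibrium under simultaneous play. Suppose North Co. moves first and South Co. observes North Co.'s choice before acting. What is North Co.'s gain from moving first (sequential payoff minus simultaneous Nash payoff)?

Backward induction with North Co. moving first.
- Loc1 → South Co. plays Downtown (best of 3, 7, 11); North Co. gets 8.
- Loc2 → South Co. plays Uptown (best of 12, 8, 4); North Co. gets 3.
- Loc3 → South Co. plays Downtown (best of 4, 8, 15); North Co. gets 4.
- Loc4 → South Co. plays Midtown (best of 1, 14, 7); North Co. gets 7.
North Co.'s induced payoffs are 8, 3, 4, 7, so North Co. commits to Loc1. Subgame-perfect outcome: (Loc1, Downtown) with payoffs (8, 11).
For the simultaneous game, intersect best replies.
North Co.'s best replies: Uptown→Loc3; Midtown→Loc4; Downtown→Loc2.
South Co.'s best replies: Loc1→Downtown; Loc2→Uptown; Loc3→Downtown; Loc4→Midtown.
The unique mutual best reply is (Loc4, Midtown), giving (7, 14).
North Co.'s commitment gain: 8 − 7 = 1.

1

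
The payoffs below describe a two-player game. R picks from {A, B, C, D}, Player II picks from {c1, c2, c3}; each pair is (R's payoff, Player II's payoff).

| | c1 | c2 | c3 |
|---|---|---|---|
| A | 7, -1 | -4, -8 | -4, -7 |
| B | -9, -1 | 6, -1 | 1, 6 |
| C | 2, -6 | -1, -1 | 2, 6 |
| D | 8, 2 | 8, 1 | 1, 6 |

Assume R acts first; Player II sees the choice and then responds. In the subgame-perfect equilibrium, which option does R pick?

Solve by backward induction (R leads).
- A: Player II compares -1, -8, -7 and picks c1; R would get 7.
- B: Player II compares -1, -1, 6 and picks c3; R would get 1.
- C: Player II compares -6, -1, 6 and picks c3; R would get 2.
- D: Player II compares 2, 1, 6 and picks c3; R would get 1.
Maximizing over 7, 1, 2, 1, R chooses A. Subgame-perfect outcome: (A, c1) with payoffs (7, -1).

A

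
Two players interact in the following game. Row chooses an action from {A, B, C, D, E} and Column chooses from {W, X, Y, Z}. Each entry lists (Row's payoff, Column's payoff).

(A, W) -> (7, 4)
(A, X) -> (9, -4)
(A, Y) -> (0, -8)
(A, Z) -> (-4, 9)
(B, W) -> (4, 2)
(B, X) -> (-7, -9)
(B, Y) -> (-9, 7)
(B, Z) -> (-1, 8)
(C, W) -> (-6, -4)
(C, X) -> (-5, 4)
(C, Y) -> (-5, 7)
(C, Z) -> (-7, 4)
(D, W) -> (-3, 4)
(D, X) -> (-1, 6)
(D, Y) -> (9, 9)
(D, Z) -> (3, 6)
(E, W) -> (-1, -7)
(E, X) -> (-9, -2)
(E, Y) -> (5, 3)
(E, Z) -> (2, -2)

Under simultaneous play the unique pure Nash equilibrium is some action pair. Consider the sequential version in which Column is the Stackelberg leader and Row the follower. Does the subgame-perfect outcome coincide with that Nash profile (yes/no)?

Row best-responds to each possible Column move:
- W → Row plays A (best of 7, 4, -6, -3, -1); Column gets 4.
- X → Row plays A (best of 9, -7, -5, -1, -9); Column gets -4.
- Y → Row plays D (best of 0, -9, -5, 9, 5); Column gets 9.
- Z → Row plays D (best of -4, -1, -7, 3, 2); Column gets 6.
Column's induced payoffs are 4, -4, 9, 6, so Column commits to Y. Subgame-perfect outcome: (D, Y) with payoffs (9, 9).
Under simultaneous play:
Row's best replies: W→A; X→A; Y→D; Z→D.
Column's best replies: A→Z; B→Z; C→Y; D→Y; E→Y.
Only (D, Y) has each player best-responding; Nash payoffs (9, 9).
Sequential outcome (D, Y) coincides with the Nash profile (D, Y).

yes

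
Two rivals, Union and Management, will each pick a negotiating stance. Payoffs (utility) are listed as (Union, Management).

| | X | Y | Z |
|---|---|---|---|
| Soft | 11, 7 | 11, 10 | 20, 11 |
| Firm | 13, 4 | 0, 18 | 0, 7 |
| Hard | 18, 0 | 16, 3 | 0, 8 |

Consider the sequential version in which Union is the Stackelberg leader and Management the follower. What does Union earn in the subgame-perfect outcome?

20

Management best-responds to each possible Union move:
- Soft: Management compares 7, 10, 11 and picks Z; Union would get 20.
- Firm: Management compares 4, 18, 7 and picks Y; Union would get 0.
- Hard: Management compares 0, 3, 8 and picks Z; Union would get 0.
Among 20, 0, 0, the best is 20 at Soft. Subgame-perfect outcome: (Soft, Z) with payoffs (20, 11).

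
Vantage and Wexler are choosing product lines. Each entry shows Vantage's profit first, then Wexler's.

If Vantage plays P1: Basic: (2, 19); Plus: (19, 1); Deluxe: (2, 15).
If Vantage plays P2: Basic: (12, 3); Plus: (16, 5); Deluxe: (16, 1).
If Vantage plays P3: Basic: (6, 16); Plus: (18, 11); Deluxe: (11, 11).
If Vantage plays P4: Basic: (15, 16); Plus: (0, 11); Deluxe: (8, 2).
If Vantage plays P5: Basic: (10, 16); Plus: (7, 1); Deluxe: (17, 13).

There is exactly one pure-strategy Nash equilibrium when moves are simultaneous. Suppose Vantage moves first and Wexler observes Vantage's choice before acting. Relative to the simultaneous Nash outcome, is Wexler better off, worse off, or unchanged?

Backward induction with Vantage moving first.
- P1: BR = Basic, leader payoff 2.
- P2: BR = Plus, leader payoff 16.
- P3: BR = Basic, leader payoff 6.
- P4: BR = Basic, leader payoff 15.
- P5: BR = Basic, leader payoff 10.
Maximizing over 2, 16, 6, 15, 10, Vantage chooses P2. Subgame-perfect outcome: (P2, Plus) with payoffs (16, 5).
For the simultaneous game, intersect best replies.
Vantage's best replies: Basic→P4; Plus→P1; Deluxe→P5.
Wexler's best replies: P1→Basic; P2→Plus; P3→Basic; P4→Basic; P5→Basic.
The unique mutual best reply is (P4, Basic), giving (15, 16).
Wexler earns 5 sequentially versus 16 at the Nash outcome: worse off.

worse off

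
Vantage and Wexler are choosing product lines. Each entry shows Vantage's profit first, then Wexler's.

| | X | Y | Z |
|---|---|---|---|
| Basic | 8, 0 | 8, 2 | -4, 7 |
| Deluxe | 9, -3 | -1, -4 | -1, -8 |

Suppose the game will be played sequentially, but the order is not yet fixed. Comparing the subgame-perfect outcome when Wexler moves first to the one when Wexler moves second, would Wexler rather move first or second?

If Vantage leads: Wexler's best replies are Basic→Z, Deluxe→X; Vantage's induced payoffs -4, 9; outcome (Deluxe, X), payoffs (9, -3).
If Wexler leads: Vantage's best replies are X→Deluxe, Y→Basic, Z→Deluxe; Wexler's induced payoffs -3, 2, -8; outcome (Basic, Y), payoffs (8, 2).
Wexler gets 2 moving first and -3 moving second, so Wexler prefers to move first.

first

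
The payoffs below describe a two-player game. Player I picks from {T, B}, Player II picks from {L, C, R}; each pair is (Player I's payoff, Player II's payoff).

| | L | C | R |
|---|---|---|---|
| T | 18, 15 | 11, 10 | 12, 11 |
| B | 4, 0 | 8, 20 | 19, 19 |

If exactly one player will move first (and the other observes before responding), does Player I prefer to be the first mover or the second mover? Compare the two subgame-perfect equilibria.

second

If Player I leads: Player II's best replies are T→L, B→C; Player I's induced payoffs 18, 8; outcome (T, L), payoffs (18, 15).
If Player II leads: Player I's best replies are L→T, C→T, R→B; Player II's induced payoffs 15, 10, 19; outcome (B, R), payoffs (19, 19).
Player I gets 18 moving first and 19 moving second, so Player I prefers to move second.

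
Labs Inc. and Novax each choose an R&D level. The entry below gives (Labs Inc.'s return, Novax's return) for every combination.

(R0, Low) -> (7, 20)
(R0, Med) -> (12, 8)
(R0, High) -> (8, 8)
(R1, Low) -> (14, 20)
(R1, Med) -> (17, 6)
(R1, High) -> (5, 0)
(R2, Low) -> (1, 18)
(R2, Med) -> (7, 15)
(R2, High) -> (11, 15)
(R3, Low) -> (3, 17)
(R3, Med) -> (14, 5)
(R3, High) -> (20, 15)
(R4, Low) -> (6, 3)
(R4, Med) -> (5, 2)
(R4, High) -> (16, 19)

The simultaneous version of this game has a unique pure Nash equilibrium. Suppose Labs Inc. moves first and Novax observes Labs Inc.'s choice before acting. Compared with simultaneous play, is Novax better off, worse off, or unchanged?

Novax best-responds to each possible Labs Inc. move:
- R0: BR = Low, leader payoff 7.
- R1: BR = Low, leader payoff 14.
- R2: BR = Low, leader payoff 1.
- R3: BR = Low, leader payoff 3.
- R4: BR = High, leader payoff 16.
Among 7, 14, 1, 3, 16, the best is 16 at R4. Subgame-perfect outcome: (R4, High) with payoffs (16, 19).
For the simultaneous game, intersect best replies.
Labs Inc.'s best replies: Low→R1; Med→R1; High→R3.
Novax's best replies: R0→Low; R1→Low; R2→Low; R3→Low; R4→High.
The unique mutual best reply is (R1, Low), giving (14, 20).
Novax earns 19 sequentially versus 20 at the Nash outcome: worse off.

worse off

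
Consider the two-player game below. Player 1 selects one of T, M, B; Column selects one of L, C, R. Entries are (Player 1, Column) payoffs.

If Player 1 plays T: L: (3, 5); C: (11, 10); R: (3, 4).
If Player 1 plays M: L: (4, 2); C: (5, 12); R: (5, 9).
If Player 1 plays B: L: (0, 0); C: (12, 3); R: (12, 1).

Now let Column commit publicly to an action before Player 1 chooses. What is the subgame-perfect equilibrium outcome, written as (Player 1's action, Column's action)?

(B, C)

Solve by backward induction (Column leads).
- L: Player 1 compares 3, 4, 0 and picks M; Column would get 2.
- C: Player 1 compares 11, 5, 12 and picks B; Column would get 3.
- R: Player 1 compares 3, 5, 12 and picks B; Column would get 1.
Maximizing over 2, 3, 1, Column chooses C. Subgame-perfect outcome: (B, C) with payoffs (12, 3).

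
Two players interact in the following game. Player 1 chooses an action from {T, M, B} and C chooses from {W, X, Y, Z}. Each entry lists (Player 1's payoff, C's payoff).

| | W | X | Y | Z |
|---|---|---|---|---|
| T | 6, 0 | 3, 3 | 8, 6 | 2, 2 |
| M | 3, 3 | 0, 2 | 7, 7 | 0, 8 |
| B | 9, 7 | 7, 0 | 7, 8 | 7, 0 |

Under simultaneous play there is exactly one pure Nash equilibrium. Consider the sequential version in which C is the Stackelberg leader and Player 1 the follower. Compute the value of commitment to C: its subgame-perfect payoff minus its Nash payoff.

1

Player 1 best-responds to each possible C move:
- W: Player 1 compares 6, 3, 9 and picks B; C would get 7.
- X: Player 1 compares 3, 0, 7 and picks B; C would get 0.
- Y: Player 1 compares 8, 7, 7 and picks T; C would get 6.
- Z: Player 1 compares 2, 0, 7 and picks B; C would get 0.
Maximizing over 7, 0, 6, 0, C chooses W. Subgame-perfect outcome: (B, W) with payoffs (9, 7).
Now find the simultaneous Nash equilibrium.
Player 1's best replies: W→B; X→B; Y→T; Z→B.
C's best replies: T→Y; M→Z; B→Y.
The unique mutual best reply is (T, Y), giving (8, 6).
C's commitment gain: 7 − 6 = 1.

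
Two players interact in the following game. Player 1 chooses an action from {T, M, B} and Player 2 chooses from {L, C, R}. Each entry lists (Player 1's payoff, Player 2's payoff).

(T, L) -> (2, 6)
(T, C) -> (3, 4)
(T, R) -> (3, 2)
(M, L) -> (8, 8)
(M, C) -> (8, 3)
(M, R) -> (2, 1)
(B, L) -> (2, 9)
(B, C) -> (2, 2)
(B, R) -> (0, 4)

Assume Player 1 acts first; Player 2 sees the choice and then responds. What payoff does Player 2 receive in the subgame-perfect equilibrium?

Backward induction with Player 1 moving first.
- T: BR = L, leader payoff 2.
- M: BR = L, leader payoff 8.
- B: BR = L, leader payoff 2.
Maximizing over 2, 8, 2, Player 1 chooses M. Subgame-perfect outcome: (M, L) with payoffs (8, 8).

8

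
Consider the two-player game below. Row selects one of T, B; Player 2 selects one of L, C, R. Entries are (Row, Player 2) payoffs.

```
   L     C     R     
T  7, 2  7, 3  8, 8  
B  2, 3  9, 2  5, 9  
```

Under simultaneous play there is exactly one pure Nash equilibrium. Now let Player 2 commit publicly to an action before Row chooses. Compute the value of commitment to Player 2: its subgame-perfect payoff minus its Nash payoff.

0

Solve by backward induction (Player 2 leads).
- L: Row compares 7, 2 and picks T; Player 2 would get 2.
- C: Row compares 7, 9 and picks B; Player 2 would get 2.
- R: Row compares 8, 5 and picks T; Player 2 would get 8.
Among 2, 2, 8, the best is 8 at R. Subgame-perfect outcome: (T, R) with payoffs (8, 8).
Under simultaneous play:
Row's best replies: L→T; C→B; R→T.
Player 2's best replies: T→R; B→R.
Only (T, R) has each player best-responding; Nash payoffs (8, 8).
Player 2's commitment gain: 8 − 8 = 0.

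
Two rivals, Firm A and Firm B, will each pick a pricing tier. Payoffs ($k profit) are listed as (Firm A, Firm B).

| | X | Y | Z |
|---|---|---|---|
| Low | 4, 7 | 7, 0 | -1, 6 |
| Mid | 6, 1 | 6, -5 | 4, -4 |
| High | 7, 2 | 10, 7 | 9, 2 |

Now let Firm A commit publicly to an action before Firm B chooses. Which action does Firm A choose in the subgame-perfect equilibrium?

Work backward from Firm B's decision.
- Low → Firm B plays X (best of 7, 0, 6); Firm A gets 4.
- Mid → Firm B plays X (best of 1, -5, -4); Firm A gets 6.
- High → Firm B plays Y (best of 2, 7, 2); Firm A gets 10.
Maximizing over 4, 6, 10, Firm A chooses High. Subgame-perfect outcome: (High, Y) with payoffs (10, 7).

High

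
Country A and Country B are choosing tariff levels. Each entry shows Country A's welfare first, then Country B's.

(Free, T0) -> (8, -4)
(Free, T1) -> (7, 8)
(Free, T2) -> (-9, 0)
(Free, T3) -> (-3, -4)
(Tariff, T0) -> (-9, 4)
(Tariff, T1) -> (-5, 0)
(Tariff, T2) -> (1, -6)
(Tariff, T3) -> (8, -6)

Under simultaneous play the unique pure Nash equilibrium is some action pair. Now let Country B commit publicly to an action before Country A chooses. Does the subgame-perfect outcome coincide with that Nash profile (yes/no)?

Country A best-responds to each possible Country B move:
- T0: BR = Free, leader payoff -4.
- T1: BR = Free, leader payoff 8.
- T2: BR = Tariff, leader payoff -6.
- T3: BR = Tariff, leader payoff -6.
Maximizing over -4, 8, -6, -6, Country B chooses T1. Subgame-perfect outcome: (Free, T1) with payoffs (7, 8).
Under simultaneous play:
Country A's best replies: T0→Free; T1→Free; T2→Tariff; T3→Tariff.
Country B's best replies: Free→T1; Tariff→T0.
The unique mutual best reply is (Free, T1), giving (7, 8).
Sequential outcome (Free, T1) coincides with the Nash profile (Free, T1).

yes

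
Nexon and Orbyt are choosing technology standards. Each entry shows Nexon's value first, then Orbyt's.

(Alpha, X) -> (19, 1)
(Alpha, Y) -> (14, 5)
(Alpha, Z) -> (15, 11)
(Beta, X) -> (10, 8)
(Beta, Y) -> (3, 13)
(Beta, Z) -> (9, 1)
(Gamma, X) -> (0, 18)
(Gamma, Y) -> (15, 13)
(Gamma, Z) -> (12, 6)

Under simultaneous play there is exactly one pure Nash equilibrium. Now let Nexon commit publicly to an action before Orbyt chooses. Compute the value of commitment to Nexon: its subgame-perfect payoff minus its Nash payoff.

Orbyt best-responds to each possible Nexon move:
- Alpha: Orbyt compares 1, 5, 11 and picks Z; Nexon would get 15.
- Beta: Orbyt compares 8, 13, 1 and picks Y; Nexon would get 3.
- Gamma: Orbyt compares 18, 13, 6 and picks X; Nexon would get 0.
Among 15, 3, 0, the best is 15 at Alpha. Subgame-perfect outcome: (Alpha, Z) with payoffs (15, 11).
Now find the simultaneous Nash equilibrium.
Nexon's best replies: X→Alpha; Y→Gamma; Z→Alpha.
Orbyt's best replies: Alpha→Z; Beta→Y; Gamma→X.
The unique mutual best reply is (Alpha, Z), giving (15, 11).
Nexon's commitment gain: 15 − 15 = 0.

0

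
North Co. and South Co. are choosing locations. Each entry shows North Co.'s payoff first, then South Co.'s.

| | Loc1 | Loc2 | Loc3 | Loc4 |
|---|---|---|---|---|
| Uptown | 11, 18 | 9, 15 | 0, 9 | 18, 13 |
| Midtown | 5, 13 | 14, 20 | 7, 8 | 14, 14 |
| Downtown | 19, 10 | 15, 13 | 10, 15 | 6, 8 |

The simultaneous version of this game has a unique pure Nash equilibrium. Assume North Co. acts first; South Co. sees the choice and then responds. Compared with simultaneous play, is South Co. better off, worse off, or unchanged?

better off

Backward induction with North Co. moving first.
- Uptown: South Co. compares 18, 15, 9, 13 and picks Loc1; North Co. would get 11.
- Midtown: South Co. compares 13, 20, 8, 14 and picks Loc2; North Co. would get 14.
- Downtown: South Co. compares 10, 13, 15, 8 and picks Loc3; North Co. would get 10.
Among 11, 14, 10, the best is 14 at Midtown. Subgame-perfect outcome: (Midtown, Loc2) with payoffs (14, 20).
For the simultaneous game, intersect best replies.
North Co.'s best replies: Loc1→Downtown; Loc2→Downtown; Loc3→Downtown; Loc4→Uptown.
South Co.'s best replies: Uptown→Loc1; Midtown→Loc2; Downtown→Loc3.
The unique mutual best reply is (Downtown, Loc3), giving (10, 15).
South Co. earns 20 sequentially versus 15 at the Nash outcome: better off.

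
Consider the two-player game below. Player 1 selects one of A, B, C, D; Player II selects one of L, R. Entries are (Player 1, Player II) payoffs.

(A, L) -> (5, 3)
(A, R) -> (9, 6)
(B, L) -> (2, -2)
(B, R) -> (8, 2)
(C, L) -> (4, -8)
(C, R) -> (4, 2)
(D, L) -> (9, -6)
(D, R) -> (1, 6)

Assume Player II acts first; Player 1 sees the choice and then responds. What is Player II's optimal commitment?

R

Player 1 best-responds to each possible Player II move:
- L → Player 1 plays D (best of 5, 2, 4, 9); Player II gets -6.
- R → Player 1 plays A (best of 9, 8, 4, 1); Player II gets 6.
Maximizing over -6, 6, Player II chooses R. Subgame-perfect outcome: (A, R) with payoffs (9, 6).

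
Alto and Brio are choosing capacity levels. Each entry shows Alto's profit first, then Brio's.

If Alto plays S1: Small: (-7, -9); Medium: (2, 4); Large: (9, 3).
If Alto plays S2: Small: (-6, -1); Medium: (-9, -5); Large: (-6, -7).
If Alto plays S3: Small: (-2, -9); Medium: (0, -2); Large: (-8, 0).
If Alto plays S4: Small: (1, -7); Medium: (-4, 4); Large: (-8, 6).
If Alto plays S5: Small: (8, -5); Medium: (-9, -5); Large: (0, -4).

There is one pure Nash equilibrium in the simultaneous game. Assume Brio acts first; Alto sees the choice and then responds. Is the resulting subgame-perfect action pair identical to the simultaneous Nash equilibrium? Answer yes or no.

yes

Solve by backward induction (Brio leads).
- Small → Alto plays S5 (best of -7, -6, -2, 1, 8); Brio gets -5.
- Medium → Alto plays S1 (best of 2, -9, 0, -4, -9); Brio gets 4.
- Large → Alto plays S1 (best of 9, -6, -8, -8, 0); Brio gets 3.
Brio's induced payoffs are -5, 4, 3, so Brio commits to Medium. Subgame-perfect outcome: (S1, Medium) with payoffs (2, 4).
Now find the simultaneous Nash equilibrium.
Alto's best replies: Small→S5; Medium→S1; Large→S1.
Brio's best replies: S1→Medium; S2→Small; S3→Large; S4→Large; S5→Large.
Only (S1, Medium) has each player best-responding; Nash payoffs (2, 4).
Sequential outcome (S1, Medium) coincides with the Nash profile (S1, Medium).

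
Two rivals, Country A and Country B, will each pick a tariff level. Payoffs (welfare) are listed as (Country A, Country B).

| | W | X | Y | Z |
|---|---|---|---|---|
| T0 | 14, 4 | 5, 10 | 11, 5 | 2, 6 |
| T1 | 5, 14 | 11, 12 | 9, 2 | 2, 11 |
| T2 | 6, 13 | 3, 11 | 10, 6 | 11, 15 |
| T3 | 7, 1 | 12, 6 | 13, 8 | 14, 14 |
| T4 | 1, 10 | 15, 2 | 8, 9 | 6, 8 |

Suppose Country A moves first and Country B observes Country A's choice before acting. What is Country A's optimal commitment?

Work backward from Country B's decision.
- T0 → Country B plays X (best of 4, 10, 5, 6); Country A gets 5.
- T1 → Country B plays W (best of 14, 12, 2, 11); Country A gets 5.
- T2 → Country B plays Z (best of 13, 11, 6, 15); Country A gets 11.
- T3 → Country B plays Z (best of 1, 6, 8, 14); Country A gets 14.
- T4 → Country B plays W (best of 10, 2, 9, 8); Country A gets 1.
Country A's induced payoffs are 5, 5, 11, 14, 1, so Country A commits to T3. Subgame-perfect outcome: (T3, Z) with payoffs (14, 14).

T3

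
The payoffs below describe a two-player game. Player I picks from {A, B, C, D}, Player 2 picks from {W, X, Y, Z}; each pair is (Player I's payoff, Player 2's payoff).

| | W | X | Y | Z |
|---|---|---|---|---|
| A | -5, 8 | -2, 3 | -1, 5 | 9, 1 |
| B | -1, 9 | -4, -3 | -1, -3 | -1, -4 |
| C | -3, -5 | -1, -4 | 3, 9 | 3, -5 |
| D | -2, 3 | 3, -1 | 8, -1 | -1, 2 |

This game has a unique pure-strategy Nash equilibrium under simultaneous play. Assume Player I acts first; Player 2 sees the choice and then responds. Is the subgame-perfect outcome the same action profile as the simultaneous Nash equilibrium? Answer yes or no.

Work backward from Player 2's decision.
- A → Player 2 plays W (best of 8, 3, 5, 1); Player I gets -5.
- B → Player 2 plays W (best of 9, -3, -3, -4); Player I gets -1.
- C → Player 2 plays Y (best of -5, -4, 9, -5); Player I gets 3.
- D → Player 2 plays W (best of 3, -1, -1, 2); Player I gets -2.
Maximizing over -5, -1, 3, -2, Player I chooses C. Subgame-perfect outcome: (C, Y) with payoffs (3, 9).
Now find the simultaneous Nash equilibrium.
Player I's best replies: W→B; X→D; Y→D; Z→A.
Player 2's best replies: A→W; B→W; C→Y; D→W.
Only (B, W) has each player best-responding; Nash payoffs (-1, 9).
Sequential outcome (C, Y) differs from the Nash profile (B, W).

no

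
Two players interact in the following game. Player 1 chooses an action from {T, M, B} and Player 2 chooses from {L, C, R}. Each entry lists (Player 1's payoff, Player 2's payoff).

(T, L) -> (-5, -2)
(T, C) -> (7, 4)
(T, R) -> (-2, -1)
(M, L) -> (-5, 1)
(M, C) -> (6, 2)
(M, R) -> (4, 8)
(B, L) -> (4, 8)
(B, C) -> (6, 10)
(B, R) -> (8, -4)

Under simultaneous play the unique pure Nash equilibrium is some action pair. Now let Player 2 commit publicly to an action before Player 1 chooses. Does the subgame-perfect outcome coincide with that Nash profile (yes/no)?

no

Player 1 best-responds to each possible Player 2 move:
- L → Player 1 plays B (best of -5, -5, 4); Player 2 gets 8.
- C → Player 1 plays T (best of 7, 6, 6); Player 2 gets 4.
- R → Player 1 plays B (best of -2, 4, 8); Player 2 gets -4.
Maximizing over 8, 4, -4, Player 2 chooses L. Subgame-perfect outcome: (B, L) with payoffs (4, 8).
Now find the simultaneous Nash equilibrium.
Player 1's best replies: L→B; C→T; R→B.
Player 2's best replies: T→C; M→R; B→C.
The unique mutual best reply is (T, C), giving (7, 4).
Sequential outcome (B, L) differs from the Nash profile (T, C).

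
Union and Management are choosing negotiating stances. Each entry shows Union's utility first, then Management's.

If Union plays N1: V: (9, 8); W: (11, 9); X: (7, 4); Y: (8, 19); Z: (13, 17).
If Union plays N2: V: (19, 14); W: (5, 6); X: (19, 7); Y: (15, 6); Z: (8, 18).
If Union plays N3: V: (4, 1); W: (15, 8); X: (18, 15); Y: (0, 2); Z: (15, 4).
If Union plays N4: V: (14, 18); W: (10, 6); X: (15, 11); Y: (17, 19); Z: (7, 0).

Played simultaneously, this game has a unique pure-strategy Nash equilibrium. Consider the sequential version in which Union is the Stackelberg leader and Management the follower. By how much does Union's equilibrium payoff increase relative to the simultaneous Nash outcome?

Solve by backward induction (Union leads).
- N1: Management compares 8, 9, 4, 19, 17 and picks Y; Union would get 8.
- N2: Management compares 14, 6, 7, 6, 18 and picks Z; Union would get 8.
- N3: Management compares 1, 8, 15, 2, 4 and picks X; Union would get 18.
- N4: Management compares 18, 6, 11, 19, 0 and picks Y; Union would get 17.
Among 8, 8, 18, 17, the best is 18 at N3. Subgame-perfect outcome: (N3, X) with payoffs (18, 15).
Now find the simultaneous Nash equilibrium.
Union's best replies: V→N2; W→N3; X→N2; Y→N4; Z→N3.
Management's best replies: N1→Y; N2→Z; N3→X; N4→Y.
The unique mutual best reply is (N4, Y), giving (17, 19).
Union's commitment gain: 18 − 17 = 1.

1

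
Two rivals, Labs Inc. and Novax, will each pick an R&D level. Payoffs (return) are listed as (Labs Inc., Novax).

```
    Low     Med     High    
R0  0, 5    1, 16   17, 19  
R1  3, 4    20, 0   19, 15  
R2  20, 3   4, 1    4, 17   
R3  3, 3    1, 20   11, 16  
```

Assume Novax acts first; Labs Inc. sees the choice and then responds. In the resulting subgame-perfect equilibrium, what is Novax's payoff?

15

Labs Inc. best-responds to each possible Novax move:
- Low: Labs Inc. compares 0, 3, 20, 3 and picks R2; Novax would get 3.
- Med: Labs Inc. compares 1, 20, 4, 1 and picks R1; Novax would get 0.
- High: Labs Inc. compares 17, 19, 4, 11 and picks R1; Novax would get 15.
Among 3, 0, 15, the best is 15 at High. Subgame-perfect outcome: (R1, High) with payoffs (19, 15).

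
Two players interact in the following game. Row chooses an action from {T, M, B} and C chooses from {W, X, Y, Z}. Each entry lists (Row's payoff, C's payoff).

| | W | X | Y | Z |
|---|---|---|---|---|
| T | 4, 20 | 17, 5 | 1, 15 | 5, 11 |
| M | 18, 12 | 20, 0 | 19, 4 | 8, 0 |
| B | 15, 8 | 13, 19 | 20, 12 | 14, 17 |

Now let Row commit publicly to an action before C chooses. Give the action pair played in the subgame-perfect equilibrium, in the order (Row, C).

C best-responds to each possible Row move:
- T: C compares 20, 5, 15, 11 and picks W; Row would get 4.
- M: C compares 12, 0, 4, 0 and picks W; Row would get 18.
- B: C compares 8, 19, 12, 17 and picks X; Row would get 13.
Row's induced payoffs are 4, 18, 13, so Row commits to M. Subgame-perfect outcome: (M, W) with payoffs (18, 12).

(M, W)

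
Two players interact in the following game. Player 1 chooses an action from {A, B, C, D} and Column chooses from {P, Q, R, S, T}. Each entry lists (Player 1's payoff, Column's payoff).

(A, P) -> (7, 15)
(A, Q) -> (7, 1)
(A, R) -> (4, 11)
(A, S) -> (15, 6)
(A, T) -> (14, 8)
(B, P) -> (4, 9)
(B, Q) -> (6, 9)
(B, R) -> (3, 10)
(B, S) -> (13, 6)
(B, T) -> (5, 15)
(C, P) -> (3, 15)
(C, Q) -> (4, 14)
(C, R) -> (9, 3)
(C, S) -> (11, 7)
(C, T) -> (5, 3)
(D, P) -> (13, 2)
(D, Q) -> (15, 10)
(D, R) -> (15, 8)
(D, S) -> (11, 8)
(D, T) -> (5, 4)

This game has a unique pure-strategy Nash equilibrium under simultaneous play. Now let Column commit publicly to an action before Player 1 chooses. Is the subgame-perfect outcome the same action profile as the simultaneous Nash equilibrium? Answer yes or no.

yes

Work backward from Player 1's decision.
- P → Player 1 plays D (best of 7, 4, 3, 13); Column gets 2.
- Q → Player 1 plays D (best of 7, 6, 4, 15); Column gets 10.
- R → Player 1 plays D (best of 4, 3, 9, 15); Column gets 8.
- S → Player 1 plays A (best of 15, 13, 11, 11); Column gets 6.
- T → Player 1 plays A (best of 14, 5, 5, 5); Column gets 8.
Among 2, 10, 8, 6, 8, the best is 10 at Q. Subgame-perfect outcome: (D, Q) with payoffs (15, 10).
Under simultaneous play:
Player 1's best replies: P→D; Q→D; R→D; S→A; T→A.
Column's best replies: A→P; B→T; C→P; D→Q.
The unique mutual best reply is (D, Q), giving (15, 10).
Sequential outcome (D, Q) coincides with the Nash profile (D, Q).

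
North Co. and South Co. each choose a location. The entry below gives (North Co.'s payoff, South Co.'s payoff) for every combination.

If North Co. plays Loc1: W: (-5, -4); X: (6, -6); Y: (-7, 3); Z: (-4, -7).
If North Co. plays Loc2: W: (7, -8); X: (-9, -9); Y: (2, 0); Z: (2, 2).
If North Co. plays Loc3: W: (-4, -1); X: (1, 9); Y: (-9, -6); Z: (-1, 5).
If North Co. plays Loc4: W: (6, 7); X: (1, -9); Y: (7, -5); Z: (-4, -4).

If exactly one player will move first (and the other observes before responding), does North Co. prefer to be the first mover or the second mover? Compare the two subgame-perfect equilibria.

If North Co. leads: South Co.'s best replies are Loc1→Y, Loc2→Z, Loc3→X, Loc4→W; North Co.'s induced payoffs -7, 2, 1, 6; outcome (Loc4, W), payoffs (6, 7).
If South Co. leads: North Co.'s best replies are W→Loc2, X→Loc1, Y→Loc4, Z→Loc2; South Co.'s induced payoffs -8, -6, -5, 2; outcome (Loc2, Z), payoffs (2, 2).
North Co. gets 6 moving first and 2 moving second, so North Co. prefers to move first.

first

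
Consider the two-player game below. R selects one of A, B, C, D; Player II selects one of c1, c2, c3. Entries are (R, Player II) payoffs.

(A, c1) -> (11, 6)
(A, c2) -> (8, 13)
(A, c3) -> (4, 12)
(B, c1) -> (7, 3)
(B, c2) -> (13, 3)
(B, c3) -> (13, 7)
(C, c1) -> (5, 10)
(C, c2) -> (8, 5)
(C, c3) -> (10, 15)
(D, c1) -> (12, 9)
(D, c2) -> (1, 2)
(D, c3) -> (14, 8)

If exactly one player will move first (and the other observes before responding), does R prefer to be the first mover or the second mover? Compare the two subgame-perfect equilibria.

first

If R leads: Player II's best replies are A→c2, B→c3, C→c3, D→c1; R's induced payoffs 8, 13, 10, 12; outcome (B, c3), payoffs (13, 7).
If Player II leads: R's best replies are c1→D, c2→B, c3→D; Player II's induced payoffs 9, 3, 8; outcome (D, c1), payoffs (12, 9).
R gets 13 moving first and 12 moving second, so R prefers to move first.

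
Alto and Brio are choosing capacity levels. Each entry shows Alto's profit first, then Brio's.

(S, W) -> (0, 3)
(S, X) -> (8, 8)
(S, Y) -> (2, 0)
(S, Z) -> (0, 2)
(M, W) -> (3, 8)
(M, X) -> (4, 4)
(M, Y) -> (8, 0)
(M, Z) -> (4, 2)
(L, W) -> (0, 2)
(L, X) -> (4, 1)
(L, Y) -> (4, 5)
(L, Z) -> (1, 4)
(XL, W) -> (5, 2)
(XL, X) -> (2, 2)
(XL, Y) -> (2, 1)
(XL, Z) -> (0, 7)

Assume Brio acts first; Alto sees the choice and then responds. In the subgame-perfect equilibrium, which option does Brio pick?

X

Alto best-responds to each possible Brio move:
- W → Alto plays XL (best of 0, 3, 0, 5); Brio gets 2.
- X → Alto plays S (best of 8, 4, 4, 2); Brio gets 8.
- Y → Alto plays M (best of 2, 8, 4, 2); Brio gets 0.
- Z → Alto plays M (best of 0, 4, 1, 0); Brio gets 2.
Maximizing over 2, 8, 0, 2, Brio chooses X. Subgame-perfect outcome: (S, X) with payoffs (8, 8).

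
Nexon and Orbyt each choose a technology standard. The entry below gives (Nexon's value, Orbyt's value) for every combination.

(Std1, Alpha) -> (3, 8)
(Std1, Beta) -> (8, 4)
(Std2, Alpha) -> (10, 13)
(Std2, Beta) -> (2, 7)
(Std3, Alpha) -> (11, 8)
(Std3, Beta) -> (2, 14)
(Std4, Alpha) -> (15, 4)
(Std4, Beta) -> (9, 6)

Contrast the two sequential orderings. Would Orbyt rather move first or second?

second

If Nexon leads: Orbyt's best replies are Std1→Alpha, Std2→Alpha, Std3→Beta, Std4→Beta; Nexon's induced payoffs 3, 10, 2, 9; outcome (Std2, Alpha), payoffs (10, 13).
If Orbyt leads: Nexon's best replies are Alpha→Std4, Beta→Std4; Orbyt's induced payoffs 4, 6; outcome (Std4, Beta), payoffs (9, 6).
Orbyt gets 6 moving first and 13 moving second, so Orbyt prefers to move second.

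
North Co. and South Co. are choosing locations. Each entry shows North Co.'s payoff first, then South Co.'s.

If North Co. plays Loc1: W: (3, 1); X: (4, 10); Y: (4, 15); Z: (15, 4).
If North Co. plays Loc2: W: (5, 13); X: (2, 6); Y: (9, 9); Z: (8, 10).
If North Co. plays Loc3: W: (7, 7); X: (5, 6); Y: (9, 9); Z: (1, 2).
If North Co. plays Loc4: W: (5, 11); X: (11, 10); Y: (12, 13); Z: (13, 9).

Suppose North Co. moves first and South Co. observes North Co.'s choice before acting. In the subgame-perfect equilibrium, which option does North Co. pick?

Solve by backward induction (North Co. leads).
- Loc1: South Co. compares 1, 10, 15, 4 and picks Y; North Co. would get 4.
- Loc2: South Co. compares 13, 6, 9, 10 and picks W; North Co. would get 5.
- Loc3: South Co. compares 7, 6, 9, 2 and picks Y; North Co. would get 9.
- Loc4: South Co. compares 11, 10, 13, 9 and picks Y; North Co. would get 12.
North Co.'s induced payoffs are 4, 5, 9, 12, so North Co. commits to Loc4. Subgame-perfect outcome: (Loc4, Y) with payoffs (12, 13).

Loc4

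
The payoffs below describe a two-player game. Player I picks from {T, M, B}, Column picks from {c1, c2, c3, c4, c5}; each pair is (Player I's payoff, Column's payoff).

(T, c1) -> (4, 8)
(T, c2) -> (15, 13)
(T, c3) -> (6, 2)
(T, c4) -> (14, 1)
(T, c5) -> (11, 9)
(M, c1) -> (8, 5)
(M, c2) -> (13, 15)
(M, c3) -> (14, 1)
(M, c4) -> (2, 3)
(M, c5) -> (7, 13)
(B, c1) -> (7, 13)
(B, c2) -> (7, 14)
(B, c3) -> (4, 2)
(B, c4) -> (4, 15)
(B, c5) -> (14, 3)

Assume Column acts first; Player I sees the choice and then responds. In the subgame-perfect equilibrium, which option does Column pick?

Work backward from Player I's decision.
- c1 → Player I plays M (best of 4, 8, 7); Column gets 5.
- c2 → Player I plays T (best of 15, 13, 7); Column gets 13.
- c3 → Player I plays M (best of 6, 14, 4); Column gets 1.
- c4 → Player I plays T (best of 14, 2, 4); Column gets 1.
- c5 → Player I plays B (best of 11, 7, 14); Column gets 3.
Maximizing over 5, 13, 1, 1, 3, Column chooses c2. Subgame-perfect outcome: (T, c2) with payoffs (15, 13).

c2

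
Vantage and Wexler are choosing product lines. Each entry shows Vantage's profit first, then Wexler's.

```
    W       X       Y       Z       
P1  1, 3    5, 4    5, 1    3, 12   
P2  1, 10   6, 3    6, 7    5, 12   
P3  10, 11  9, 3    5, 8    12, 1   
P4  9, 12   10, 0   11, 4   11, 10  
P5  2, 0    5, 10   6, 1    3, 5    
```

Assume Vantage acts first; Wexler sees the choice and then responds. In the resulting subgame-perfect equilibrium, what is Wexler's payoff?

Work backward from Wexler's decision.
- P1: BR = Z, leader payoff 3.
- P2: BR = Z, leader payoff 5.
- P3: BR = W, leader payoff 10.
- P4: BR = W, leader payoff 9.
- P5: BR = X, leader payoff 5.
Vantage's induced payoffs are 3, 5, 10, 9, 5, so Vantage commits to P3. Subgame-perfect outcome: (P3, W) with payoffs (10, 11).

11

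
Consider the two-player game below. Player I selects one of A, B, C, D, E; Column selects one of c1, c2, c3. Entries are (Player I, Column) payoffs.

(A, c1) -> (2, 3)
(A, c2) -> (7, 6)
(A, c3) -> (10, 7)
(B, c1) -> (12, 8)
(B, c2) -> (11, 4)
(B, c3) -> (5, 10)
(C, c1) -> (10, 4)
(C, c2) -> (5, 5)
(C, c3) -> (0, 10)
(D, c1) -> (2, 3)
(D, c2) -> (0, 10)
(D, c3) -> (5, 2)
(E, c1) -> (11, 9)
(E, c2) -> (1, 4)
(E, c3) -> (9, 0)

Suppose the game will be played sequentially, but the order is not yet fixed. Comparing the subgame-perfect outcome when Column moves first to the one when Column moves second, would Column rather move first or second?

second

If Player I leads: Column's best replies are A→c3, B→c3, C→c3, D→c2, E→c1; Player I's induced payoffs 10, 5, 0, 0, 11; outcome (E, c1), payoffs (11, 9).
If Column leads: Player I's best replies are c1→B, c2→B, c3→A; Column's induced payoffs 8, 4, 7; outcome (B, c1), payoffs (12, 8).
Column gets 8 moving first and 9 moving second, so Column prefers to move second.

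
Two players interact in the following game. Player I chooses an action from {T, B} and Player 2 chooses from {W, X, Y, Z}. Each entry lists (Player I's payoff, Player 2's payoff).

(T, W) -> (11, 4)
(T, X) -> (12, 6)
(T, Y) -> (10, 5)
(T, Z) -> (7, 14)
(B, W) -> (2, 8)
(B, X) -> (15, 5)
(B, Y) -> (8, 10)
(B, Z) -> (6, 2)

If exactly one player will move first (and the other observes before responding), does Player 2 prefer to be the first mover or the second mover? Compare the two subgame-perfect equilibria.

first

If Player I leads: Player 2's best replies are T→Z, B→Y; Player I's induced payoffs 7, 8; outcome (B, Y), payoffs (8, 10).
If Player 2 leads: Player I's best replies are W→T, X→B, Y→T, Z→T; Player 2's induced payoffs 4, 5, 5, 14; outcome (T, Z), payoffs (7, 14).
Player 2 gets 14 moving first and 10 moving second, so Player 2 prefers to move first.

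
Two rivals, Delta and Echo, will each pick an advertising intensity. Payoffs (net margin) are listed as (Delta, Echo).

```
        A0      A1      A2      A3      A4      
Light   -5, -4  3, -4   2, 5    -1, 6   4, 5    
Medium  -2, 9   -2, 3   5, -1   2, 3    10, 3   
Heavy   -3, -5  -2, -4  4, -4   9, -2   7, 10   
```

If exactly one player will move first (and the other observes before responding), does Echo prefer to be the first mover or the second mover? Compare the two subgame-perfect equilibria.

second

If Delta leads: Echo's best replies are Light→A3, Medium→A0, Heavy→A4; Delta's induced payoffs -1, -2, 7; outcome (Heavy, A4), payoffs (7, 10).
If Echo leads: Delta's best replies are A0→Medium, A1→Light, A2→Medium, A3→Heavy, A4→Medium; Echo's induced payoffs 9, -4, -1, -2, 3; outcome (Medium, A0), payoffs (-2, 9).
Echo gets 9 moving first and 10 moving second, so Echo prefers to move second.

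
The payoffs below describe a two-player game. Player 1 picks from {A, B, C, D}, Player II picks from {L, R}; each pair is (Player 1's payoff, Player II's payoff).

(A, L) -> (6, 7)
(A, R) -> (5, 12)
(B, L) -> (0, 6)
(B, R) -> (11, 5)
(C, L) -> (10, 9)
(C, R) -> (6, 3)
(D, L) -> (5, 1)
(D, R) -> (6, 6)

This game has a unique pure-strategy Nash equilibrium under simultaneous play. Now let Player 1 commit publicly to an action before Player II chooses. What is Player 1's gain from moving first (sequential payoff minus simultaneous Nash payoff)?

Backward induction with Player 1 moving first.
- A: BR = R, leader payoff 5.
- B: BR = L, leader payoff 0.
- C: BR = L, leader payoff 10.
- D: BR = R, leader payoff 6.
Player 1's induced payoffs are 5, 0, 10, 6, so Player 1 commits to C. Subgame-perfect outcome: (C, L) with payoffs (10, 9).
Now find the simultaneous Nash equilibrium.
Player 1's best replies: L→C; R→B.
Player II's best replies: A→R; B→L; C→L; D→R.
Only (C, L) has each player best-responding; Nash payoffs (10, 9).
Player 1's commitment gain: 10 − 10 = 0.

0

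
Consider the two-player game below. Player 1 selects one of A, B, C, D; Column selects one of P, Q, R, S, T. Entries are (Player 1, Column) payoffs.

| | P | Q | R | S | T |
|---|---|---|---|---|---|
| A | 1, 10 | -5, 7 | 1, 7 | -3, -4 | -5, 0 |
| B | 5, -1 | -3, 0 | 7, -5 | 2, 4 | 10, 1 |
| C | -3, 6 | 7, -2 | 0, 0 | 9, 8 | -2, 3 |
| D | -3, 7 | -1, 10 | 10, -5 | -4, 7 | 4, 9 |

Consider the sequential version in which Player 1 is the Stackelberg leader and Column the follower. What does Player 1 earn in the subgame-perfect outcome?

9

Work backward from Column's decision.
- A: BR = P, leader payoff 1.
- B: BR = S, leader payoff 2.
- C: BR = S, leader payoff 9.
- D: BR = Q, leader payoff -1.
Maximizing over 1, 2, 9, -1, Player 1 chooses C. Subgame-perfect outcome: (C, S) with payoffs (9, 8).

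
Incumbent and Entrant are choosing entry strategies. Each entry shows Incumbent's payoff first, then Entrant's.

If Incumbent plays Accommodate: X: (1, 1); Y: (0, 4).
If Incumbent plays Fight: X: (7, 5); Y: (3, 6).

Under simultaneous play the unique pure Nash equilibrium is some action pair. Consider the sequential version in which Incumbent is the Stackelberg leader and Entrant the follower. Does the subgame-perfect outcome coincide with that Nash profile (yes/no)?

Entrant best-responds to each possible Incumbent move:
- Accommodate: Entrant compares 1, 4 and picks Y; Incumbent would get 0.
- Fight: Entrant compares 5, 6 and picks Y; Incumbent would get 3.
Maximizing over 0, 3, Incumbent chooses Fight. Subgame-perfect outcome: (Fight, Y) with payoffs (3, 6).
Under simultaneous play:
Incumbent's best replies: X→Fight; Y→Fight.
Entrant's best replies: Accommodate→Y; Fight→Y.
Only (Fight, Y) has each player best-responding; Nash payoffs (3, 6).
Sequential outcome (Fight, Y) coincides with the Nash profile (Fight, Y).

yes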